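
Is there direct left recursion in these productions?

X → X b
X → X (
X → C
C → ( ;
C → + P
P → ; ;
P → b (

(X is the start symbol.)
Yes, X is left-recursive

Direct left recursion occurs when N → N α for some non-terminal N (the right-hand side begins with the left-hand side itself).

X → X b: LEFT RECURSIVE (starts with X)
X → X (: LEFT RECURSIVE (starts with X)
X → C: starts with C
C → ( ;: starts with '('
C → + P: starts with '+'
P → ; ;: starts with ';'
P → b (: starts with b

The grammar has direct left recursion on: X.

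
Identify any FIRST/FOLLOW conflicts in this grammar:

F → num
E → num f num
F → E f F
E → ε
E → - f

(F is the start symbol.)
A FIRST/FOLLOW conflict occurs when a non-terminal N has a nullable alternative N → β (β ⇒* ε) and another alternative N → α with FIRST(α) ∩ FOLLOW(N) ≠ ∅: on such a lookahead the parser cannot decide between expanding α and letting N vanish via β.

Nullable non-terminals: E.

E: nullable alternative(s) E → ε; FOLLOW(E) = { 'f' }
  E → num f num: FIRST \ {ε} = { 'num' } — disjoint from FOLLOW(E)
  E → ε: FIRST \ {ε} = { } — this is the only nullable alternative, skip
  E → - f: FIRST \ {ε} = { '-' } — disjoint from FOLLOW(E)

F has no nullable alternative, so no FIRST/FOLLOW check is needed there.

No FIRST/FOLLOW conflicts found.

Answer: No FIRST/FOLLOW conflicts.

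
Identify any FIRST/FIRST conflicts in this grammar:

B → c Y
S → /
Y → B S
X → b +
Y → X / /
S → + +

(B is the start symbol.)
No FIRST/FIRST conflicts.

A FIRST/FIRST conflict occurs when two productions N → α and N → β for the same non-terminal have FIRST(α) ∩ FIRST(β) ≠ ∅ (with ε ∈ FIRST of a nullable right-hand side, so two nullable alternatives also conflict).

FIRST sets of the non-terminals at (or reachable through a nullable prefix from) the front of some alternative:
  FIRST(B) = { 'c' }
  FIRST(X) = { 'b' }

Productions for S:
  S → /: FIRST = { '/' }
  S → + +: FIRST = { '+' }
Productions for Y:
  Y → B S: FIRST = { 'c' }
  Y → X / /: FIRST = { 'b' }
B, X have only one production, so no FIRST/FIRST conflict is possible there.

All alternatives of each non-terminal have pairwise disjoint FIRST sets.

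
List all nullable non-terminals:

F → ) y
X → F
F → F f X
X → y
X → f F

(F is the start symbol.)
None

There are no ε-productions, so no non-terminal can derive ε.
No non-terminals are nullable.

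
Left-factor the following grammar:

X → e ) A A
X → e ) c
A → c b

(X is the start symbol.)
X → e ) X'
X' → A A
X' → c
A → c b

Left-factoring transforms A → αβ₁ | αβ₂ into A → αA' and A' → β₁ | β₂
(α is the longest common prefix among the alternatives). Repeat until
no nonterminal has two alternatives with a common prefix.

Round 1: X has alternatives sharing prefix 'e )'. Introduce X': X → e ) X'
  Add: X' → A A
  Add: X' → c

No remaining common prefixes — done.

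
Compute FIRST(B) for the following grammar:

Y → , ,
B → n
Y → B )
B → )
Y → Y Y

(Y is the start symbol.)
To compute FIRST(B), examine every production with B on the left-hand side, reading each right-hand side left to right until a non-nullable symbol is reached.

From B → n:
  - n is a terminal: add 'n' and stop
From B → ):
  - ')' is a terminal: add ')' and stop

Collecting: FIRST(B) = { ')', 'n' }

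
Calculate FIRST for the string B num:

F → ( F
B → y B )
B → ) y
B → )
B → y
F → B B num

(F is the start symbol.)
{ ')', 'y' }

FIRST sets of the non-terminals involved (from the grammar, by fixed-point iteration):
  FIRST(B) = { ')', 'y' }

To compute FIRST(B num), process the symbols left to right:
Symbol B is a non-terminal. Add FIRST(B) \ {ε} = { ')', 'y' }
B is not nullable (ε ∉ FIRST(B)), so stop here.
FIRST(B num) = { ')', 'y' }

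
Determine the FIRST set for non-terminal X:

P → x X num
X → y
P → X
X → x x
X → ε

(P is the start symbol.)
To compute FIRST(X), examine every production with X on the left-hand side, reading each right-hand side left to right until a non-nullable symbol is reached.

From X → y:
  - y is a terminal: add 'y' and stop
From X → x x:
  - x is a terminal: add 'x' and stop
From X → ε:
  - ε-production, so ε ∈ FIRST(X)

Collecting: FIRST(X) = { 'x', 'y', ε }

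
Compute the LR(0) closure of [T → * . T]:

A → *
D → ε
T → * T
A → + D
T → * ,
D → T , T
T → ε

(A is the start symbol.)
{ [T → * . T], [T → . * ,], [T → . * T], [T → .] }

Start with: [T → * . T]
  [T → * . T] has the dot before T: add [T → . * T], [T → . * ,], [T → .]
No further items can be added.

CLOSURE = { [T → * . T], [T → . * ,], [T → . * T], [T → .] }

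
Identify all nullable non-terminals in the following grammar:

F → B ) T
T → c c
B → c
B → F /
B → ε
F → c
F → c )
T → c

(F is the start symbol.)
{ 'B' }

A non-terminal is nullable if it can derive ε (the empty string): either it has an ε-production, or it has a production whose right-hand side consists entirely of nullable non-terminals.

ε-productions: B → ε
So B is immediately nullable.
No further non-terminal can be added: every production for the remaining non-terminals contains a terminal or a non-nullable non-terminal.
Nullable = { 'B' }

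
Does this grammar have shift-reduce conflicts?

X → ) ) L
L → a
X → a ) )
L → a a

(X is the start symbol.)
Augment with X' → X and build the canonical LR(0) collection (I0 = CLOSURE({[X' → . X]}), then GOTO on every symbol after a dot until no new states appear). It has 10 states:
  I0: { [X → . ) ) L], [X → . a ) )], [X' → . X] }  — shift
  I1: { [X → ) . ) L] }  — shift
  I2: { [X' → X .] }  — accept
  I3: { [X → a . ) )] }  — shift
  I4: { [X → a ) . )] }  — shift
  I5: { [X → a ) ) .] }  — reduce
  I6: { [L → . a a], [L → . a], [X → ) ) . L] }  — shift
  I7: { [X → ) ) L .] }  — reduce
  I8: { [L → a . a], [L → a .] }  — shift, reduce
  I9: { [L → a a .] }  — reduce

I8 contains reduce item [L → a .] and shift item [L → a . a] — shift-reduce conflict.

Answer: Yes — I8: [L → a .] vs [L → a . a]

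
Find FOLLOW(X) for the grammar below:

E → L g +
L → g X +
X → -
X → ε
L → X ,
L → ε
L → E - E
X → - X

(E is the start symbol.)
In L → g X +: X is followed by '+', add FIRST('+') \ {ε} = { '+' }
In L → X ,: X is followed by ',', add FIRST(',') \ {ε} = { ',' }
In X → - X: X is at the end; this adds FOLLOW(X) to itself — nothing new

Taking the union: FOLLOW(X) = { '+', ',' }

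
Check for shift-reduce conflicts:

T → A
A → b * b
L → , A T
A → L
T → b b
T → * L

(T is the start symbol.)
Augment with T' → T and build the canonical LR(0) collection (I0 = CLOSURE({[T' → . T]}), then GOTO on every symbol after a dot until no new states appear). It has 14 states:
  I0: { [A → . L], [A → . b * b], [L → . , A T], [T → . * L], [T → . A], [T → . b b], [T' → . T] }  — shift
  I1: { [L → . , A T], [T → * . L] }  — shift
  I2: { [A → . L], [A → . b * b], [L → , . A T], [L → . , A T] }  — shift
  I3: { [T → A .] }  — reduce
  I4: { [A → L .] }  — reduce
  I5: { [T' → T .] }  — accept
  I6: { [A → b . * b], [T → b . b] }  — shift
  I7: { [A → b * . b] }  — shift
  I8: { [T → b b .] }  — reduce
  I9: { [A → b * b .] }  — reduce
  I10: { [A → . L], [A → . b * b], [L → , A . T], [L → . , A T], [T → . * L], [T → . A], [T → . b b] }  — shift
  I11: { [A → b . * b] }  — shift
  I12: { [L → , A T .] }  — reduce
  I13: { [T → * L .] }  — reduce

No state contains both a complete item and a shift item.

Answer: No shift-reduce conflicts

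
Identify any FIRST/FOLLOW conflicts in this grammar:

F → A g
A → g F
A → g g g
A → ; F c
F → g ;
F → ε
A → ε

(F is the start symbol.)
Nullable non-terminals: A, F.
FIRST sets used below: FIRST(A) = { ';', 'g', ε }

A: nullable alternative(s) A → ε; FOLLOW(A) = { 'g' }
  A → g F: FIRST \ {ε} = { 'g' } — overlaps FOLLOW(A) on { 'g' }: CONFLICT
  A → g g g: FIRST \ {ε} = { 'g' } — overlaps FOLLOW(A) on { 'g' }: CONFLICT
  A → ; F c: FIRST \ {ε} = { ';' } — disjoint from FOLLOW(A)
  A → ε: FIRST \ {ε} = { } — this is the only nullable alternative, skip

F: nullable alternative(s) F → ε; FOLLOW(F) = { $, 'c', 'g' }
  F → A g: FIRST \ {ε} = { ';', 'g' } — overlaps FOLLOW(F) on { 'g' }: CONFLICT
  F → g ;: FIRST \ {ε} = { 'g' } — overlaps FOLLOW(F) on { 'g' }: CONFLICT
  F → ε: FIRST \ {ε} = { } — this is the only nullable alternative, skip

So the grammar has 4 FIRST/FOLLOW conflicts (marked CONFLICT above).

Answer: Yes. F → A g with FOLLOW(F) on { 'g' }; F → g ';' with FOLLOW(F) on { 'g' }; A → g F with FOLLOW(A) on { 'g' }; A → g g g with FOLLOW(A) on { 'g' }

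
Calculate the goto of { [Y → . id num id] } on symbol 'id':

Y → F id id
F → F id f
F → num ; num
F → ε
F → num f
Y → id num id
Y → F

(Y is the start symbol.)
GOTO(I, 'id') = CLOSURE({ [A → αX.β] : [A → α.Xβ] ∈ I, X = 'id' })

Items with dot before 'id', with the dot advanced:
  [Y → . id num id] → [Y → id . num id]
Closure adds nothing (no advanced item has the dot before a non-terminal).

GOTO = { [Y → id . num id] }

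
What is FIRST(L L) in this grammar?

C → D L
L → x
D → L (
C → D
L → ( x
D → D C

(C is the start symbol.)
{ '(', 'x' }

FIRST sets of the non-terminals involved (from the grammar, by fixed-point iteration):
  FIRST(L) = { '(', 'x' }

To compute FIRST(L L), process the symbols left to right:
Symbol L is a non-terminal. Add FIRST(L) \ {ε} = { '(', 'x' }
L is not nullable (ε ∉ FIRST(L)), so stop here.
FIRST(L L) = { '(', 'x' }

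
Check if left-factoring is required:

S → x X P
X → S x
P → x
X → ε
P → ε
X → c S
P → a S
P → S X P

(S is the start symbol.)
No, left-factoring is not needed

Left-factoring is needed when two productions for the same non-terminal
share a common prefix on the right-hand side.

Productions for X:
  X → S x
  X → ε
  X → c S
Productions for P:
  P → x
  P → ε
  P → a S
  P → S X P

No common prefixes found.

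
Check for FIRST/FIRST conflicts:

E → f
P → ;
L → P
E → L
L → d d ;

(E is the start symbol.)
No FIRST/FIRST conflicts.

FIRST sets of the non-terminals at (or reachable through a nullable prefix from) the front of some alternative:
  FIRST(L) = { ';', 'd' }
  FIRST(P) = { ';' }

Productions for E:
  E → f: FIRST = { 'f' }
  E → L: FIRST = { ';', 'd' }
Productions for L:
  L → P: FIRST = { ';' }
  L → d d ;: FIRST = { 'd' }
P has only one production, so no FIRST/FIRST conflict is possible there.

All alternatives of each non-terminal have pairwise disjoint FIRST sets.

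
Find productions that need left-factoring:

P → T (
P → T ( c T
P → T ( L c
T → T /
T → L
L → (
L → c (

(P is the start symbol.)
Left-factoring is needed when two productions for the same non-terminal
share a common prefix on the right-hand side.

Productions for P:
  P → T (
  P → T ( c T
  P → T ( L c
Productions for T:
  T → T /
  T → L
Productions for L:
  L → (
  L → c (

Found common prefix 'T (' in productions for P

Answer: Yes, P has productions with common prefix 'T ('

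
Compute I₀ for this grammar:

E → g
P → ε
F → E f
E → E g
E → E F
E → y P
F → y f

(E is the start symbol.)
First, augment the grammar with E' → E
I₀ = CLOSURE({ [E' → . E] }):
  [E' → . E] has the dot before E: add [E → . g], [E → . E g], [E → . E F], [E → . y P]
No further items can be added.

I₀ = { [E → . E F], [E → . E g], [E → . g], [E → . y P], [E' → . E] }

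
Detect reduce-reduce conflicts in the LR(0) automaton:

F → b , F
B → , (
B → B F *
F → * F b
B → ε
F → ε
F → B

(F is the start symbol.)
Yes — I0: [B → .] vs [F → .]; I1: [B → .] vs [F → .]; I3: [B → .] vs [F → .]; I6: [B → .] vs [F → .]

A reduce-reduce conflict occurs when an LR(0) state has two complete items [A → α .] and [B → β .] — both call for a reduction, and with no lookahead the parser cannot choose between them.

Augment with F' → F and build the canonical LR(0) collection (I0 = CLOSURE({[F' → . F]}), then GOTO on every symbol after a dot until no new states appear). It has 13 states:
  I0: { [B → . , (], [B → . B F *], [B → .], [F → . * F b], [F → . B], [F → . b , F], [F → .], [F' → . F] }  — shift, 2 reduces
  I1: { [B → . , (], [B → . B F *], [B → .], [F → * . F b], [F → . * F b], [F → . B], [F → . b , F], [F → .] }  — shift, 2 reduces
  I2: { [B → , . (] }  — shift
  I3: { [B → . , (], [B → . B F *], [B → .], [B → B . F *], [F → . * F b], [F → . B], [F → . b , F], [F → .], [F → B .] }  — shift, 3 reduces
  I4: { [F' → F .] }  — accept
  I5: { [F → b . , F] }  — shift
  I6: { [B → . , (], [B → . B F *], [B → .], [F → . * F b], [F → . B], [F → . b , F], [F → .], [F → b , . F] }  — shift, 2 reduces
  I7: { [F → b , F .] }  — reduce
  I8: { [B → B F . *] }  — shift
  I9: { [B → B F * .] }  — reduce
  I10: { [B → , ( .] }  — reduce
  I11: { [F → * F . b] }  — shift
  I12: { [F → * F b .] }  — reduce

I0 contains complete items [B → .], [F → .] — reduce-reduce conflict.
I1 contains complete items [B → .], [F → .] — reduce-reduce conflict.
I3 contains complete items [B → .], [F → .], [F → B .] — reduce-reduce conflict.
I6 contains complete items [B → .], [F → .] — reduce-reduce conflict.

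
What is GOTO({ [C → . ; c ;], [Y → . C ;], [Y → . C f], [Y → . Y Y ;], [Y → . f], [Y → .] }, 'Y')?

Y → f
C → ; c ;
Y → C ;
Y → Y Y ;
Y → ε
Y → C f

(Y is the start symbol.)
{ [C → . ; c ;], [Y → . C ;], [Y → . C f], [Y → . Y Y ;], [Y → . f], [Y → .], [Y → Y . Y ;] }

GOTO(I, 'Y') = CLOSURE({ [A → αX.β] : [A → α.Xβ] ∈ I, X = 'Y' })

Items with dot before 'Y', with the dot advanced:
  [Y → . Y Y ;] → [Y → Y . Y ;]
Closure of the advanced items:
  [Y → Y . Y ;] has the dot before Y: add [Y → . f], [Y → . C ;], [Y → . Y Y ;], [Y → .], [Y → . C f]
  [Y → . C ;] has the dot before C: add [C → . ; c ;]

GOTO = { [C → . ; c ;], [Y → . C ;], [Y → . C f], [Y → . Y Y ;], [Y → . f], [Y → .], [Y → Y . Y ;] }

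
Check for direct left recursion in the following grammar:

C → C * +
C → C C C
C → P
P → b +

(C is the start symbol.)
Yes, C is left-recursive

C → C * +: LEFT RECURSIVE (starts with C)
C → C C C: LEFT RECURSIVE (starts with C)
C → P: starts with P
P → b +: starts with b

The grammar has direct left recursion on: C.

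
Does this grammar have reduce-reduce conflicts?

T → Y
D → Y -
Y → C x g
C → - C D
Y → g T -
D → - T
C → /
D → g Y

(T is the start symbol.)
Yes — I16: [D → g Y .] vs [T → Y .]

A reduce-reduce conflict occurs when an LR(0) state has two complete items [A → α .] and [B → β .] — both call for a reduction, and with no lookahead the parser cannot choose between them.

Augment with T' → T and build the canonical LR(0) collection (I0 = CLOSURE({[T' → . T]}), then GOTO on every symbol after a dot until no new states appear). It has 20 states:
  I0: { [C → . - C D], [C → . /], [T → . Y], [T' → . T], [Y → . C x g], [Y → . g T -] }  — shift
  I1: { [C → - . C D], [C → . - C D], [C → . /] }  — shift
  I2: { [C → / .] }  — reduce
  I3: { [Y → C . x g] }  — shift
  I4: { [T' → T .] }  — accept
  I5: { [T → Y .] }  — reduce
  I6: { [C → . - C D], [C → . /], [T → . Y], [Y → . C x g], [Y → . g T -], [Y → g . T -] }  — shift
  I7: { [Y → g T . -] }  — shift
  I8: { [Y → g T - .] }  — reduce
  I9: { [Y → C x . g] }  — shift
  I10: { [Y → C x g .] }  — reduce
  I11: { [C → - C . D], [C → . - C D], [C → . /], [D → . - T], [D → . Y -], [D → . g Y], [Y → . C x g], [Y → . g T -] }  — shift
  I12: { [C → - . C D], [C → . - C D], [C → . /], [D → - . T], [T → . Y], [Y → . C x g], [Y → . g T -] }  — shift
  I13: { [C → - C D .] }  — reduce
  I14: { [D → Y . -] }  — shift
  I15: { [C → . - C D], [C → . /], [D → g . Y], [T → . Y], [Y → . C x g], [Y → . g T -], [Y → g . T -] }  — shift
  I16: { [D → g Y .], [T → Y .] }  — 2 reduces
  I17: { [D → Y - .] }  — reduce
  I18: { [C → - C . D], [C → . - C D], [C → . /], [D → . - T], [D → . Y -], [D → . g Y], [Y → . C x g], [Y → . g T -], [Y → C . x g] }  — shift
  I19: { [D → - T .] }  — reduce

I16 contains complete items [D → g Y .], [T → Y .] — reduce-reduce conflict.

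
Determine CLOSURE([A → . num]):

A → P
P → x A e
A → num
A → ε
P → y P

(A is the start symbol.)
Start with: [A → . num]
The dot precedes the terminal num, so nothing is added.

CLOSURE = { [A → . num] }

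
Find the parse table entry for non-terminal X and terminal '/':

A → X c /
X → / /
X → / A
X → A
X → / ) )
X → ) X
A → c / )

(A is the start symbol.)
To find M[X, '/'], we find productions for X where '/' is in the predict set (PREDICT(N → α) = (FIRST(α) \ {ε}) ∪ (FOLLOW(N) if α ⇒* ε)).

Relevant sets:
  FIRST(A) = { ')', '/', 'c' }

X → / /: PREDICT = { '/' }
  '/' is in predict set, so this production goes in M[X, '/']
X → / A: PREDICT = { '/' }
  '/' is in predict set, so this production goes in M[X, '/']
X → A: PREDICT = { ')', '/', 'c' }
  '/' is in predict set, so this production goes in M[X, '/']
X → / ) ): PREDICT = { '/' }
  '/' is in predict set, so this production goes in M[X, '/']
X → ) X: PREDICT = { ')' }

M[X, '/'] = X → / /, X → / A, X → A, X → / ) )  (a multiply-defined cell — the grammar is not LL(1))

Answer: X → / /, X → / A, X → A, X → / ) )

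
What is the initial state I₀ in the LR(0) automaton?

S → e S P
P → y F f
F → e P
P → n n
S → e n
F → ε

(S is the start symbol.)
{ [S → . e S P], [S → . e n], [S' → . S] }

First, augment the grammar with S' → S
I₀ = CLOSURE({ [S' → . S] }):
  [S' → . S] has the dot before S: add [S → . e S P], [S → . e n]
No further items can be added.

I₀ = { [S → . e S P], [S → . e n], [S' → . S] }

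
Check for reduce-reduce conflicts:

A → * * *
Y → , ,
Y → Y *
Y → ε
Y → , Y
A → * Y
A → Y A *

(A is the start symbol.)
Yes — I5: [Y → .] vs [Y → Y * .]; I12: [Y → .] vs [Y → , , .]

Augment with A' → A and build the canonical LR(0) collection (I0 = CLOSURE({[A' → . A]}), then GOTO on every symbol after a dot until no new states appear). It has 14 states:
  I0: { [A → . * * *], [A → . * Y], [A → . Y A *], [A' → . A], [Y → . , ,], [Y → . , Y], [Y → . Y *], [Y → .] }  — shift, reduce
  I1: { [A → * . * *], [A → * . Y], [Y → . , ,], [Y → . , Y], [Y → . Y *], [Y → .] }  — shift, reduce
  I2: { [Y → , . ,], [Y → , . Y], [Y → . , ,], [Y → . , Y], [Y → . Y *], [Y → .] }  — shift, reduce
  I3: { [A' → A .] }  — accept
  I4: { [A → . * * *], [A → . * Y], [A → . Y A *], [A → Y . A *], [Y → . , ,], [Y → . , Y], [Y → . Y *], [Y → .], [Y → Y . *] }  — shift, reduce
  I5: { [A → * . * *], [A → * . Y], [Y → . , ,], [Y → . , Y], [Y → . Y *], [Y → .], [Y → Y * .] }  — shift, 2 reduces
  I6: { [A → Y A . *] }  — shift
  I7: { [A → Y A * .] }  — reduce
  I8: { [A → * * . *] }  — shift
  I9: { [A → * Y .], [Y → Y . *] }  — shift, reduce
  I10: { [Y → Y * .] }  — reduce
  I11: { [A → * * * .] }  — reduce
  I12: { [Y → , , .], [Y → , . ,], [Y → , . Y], [Y → . , ,], [Y → . , Y], [Y → . Y *], [Y → .] }  — shift, 2 reduces
  I13: { [Y → , Y .], [Y → Y . *] }  — shift, reduce

I5 contains complete items [Y → .], [Y → Y * .] — reduce-reduce conflict.
I12 contains complete items [Y → .], [Y → , , .] — reduce-reduce conflict.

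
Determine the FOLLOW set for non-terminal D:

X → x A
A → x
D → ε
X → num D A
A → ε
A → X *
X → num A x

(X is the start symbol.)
In X → num D A: D is followed by A, add FIRST(A) \ {ε} = { 'num', 'x' }
  A is nullable, so also add FOLLOW(X)

The FOLLOW sets referred to above (computed the same way, to a fixed point):
  FOLLOW(X) = { $, '*' }

Taking the union: FOLLOW(D) = { $, '*', 'num', 'x' }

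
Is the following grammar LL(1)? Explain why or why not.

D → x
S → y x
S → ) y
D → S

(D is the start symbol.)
A grammar is LL(1) if for each non-terminal N with multiple productions, the predict sets of those productions are pairwise disjoint, where PREDICT(N → α) = (FIRST(α) \ {ε}) ∪ (FOLLOW(N) if α ⇒* ε).

Relevant sets:
  FIRST(S) = { ')', 'y' }

For D:
  PREDICT(D → x) = { 'x' }
  PREDICT(D → S) = { ')', 'y' }
For S:
  PREDICT(S → y x) = { 'y' }
  PREDICT(S → ')' y) = { ')' }

All predict sets are disjoint. The grammar IS LL(1).

Answer: Yes, the grammar is LL(1).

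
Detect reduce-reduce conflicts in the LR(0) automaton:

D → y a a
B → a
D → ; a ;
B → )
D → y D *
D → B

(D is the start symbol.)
No reduce-reduce conflicts

A reduce-reduce conflict occurs when an LR(0) state has two complete items [A → α .] and [B → β .] — both call for a reduction, and with no lookahead the parser cannot choose between them.

Augment with D' → D and build the canonical LR(0) collection (I0 = CLOSURE({[D' → . D]}), then GOTO on every symbol after a dot until no new states appear). It has 13 states:
  I0: { [B → . )], [B → . a], [D → . ; a ;], [D → . B], [D → . y D *], [D → . y a a], [D' → . D] }  — shift
  I1: { [B → ) .] }  — reduce
  I2: { [D → ; . a ;] }  — shift
  I3: { [D → B .] }  — reduce
  I4: { [D' → D .] }  — accept
  I5: { [B → a .] }  — reduce
  I6: { [B → . )], [B → . a], [D → . ; a ;], [D → . B], [D → . y D *], [D → . y a a], [D → y . D *], [D → y . a a] }  — shift
  I7: { [D → y D . *] }  — shift
  I8: { [B → a .], [D → y a . a] }  — shift, reduce
  I9: { [D → y a a .] }  — reduce
  I10: { [D → y D * .] }  — reduce
  I11: { [D → ; a . ;] }  — shift
  I12: { [D → ; a ; .] }  — reduce

No state contains more than one complete item.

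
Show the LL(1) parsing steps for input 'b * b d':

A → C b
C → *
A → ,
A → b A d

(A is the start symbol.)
Stack is shown with the top on the left.

Stack    Input      Action
--------------------------
A $      b * b d $  output A → b A d
b A d $  b * b d $  match 'b'
A d $    * b d $    output A → C b
C b d $  * b d $    output C → *
* b d $  * b d $    match '*'
b d $    b d $      match 'b'
d $      d $        match 'd'
$        $          accept

The string is accepted.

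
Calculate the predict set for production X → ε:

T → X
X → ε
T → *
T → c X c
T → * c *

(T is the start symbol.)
PREDICT(X → ε) = (FIRST(RHS) \ {ε}) ∪ (FOLLOW(X) if ε ∈ FIRST(RHS), i.e. RHS ⇒* ε)
The right-hand side is ε (FIRST(ε) = { ε }), so the predict set is FOLLOW(X) = { $, 'c' }
PREDICT(X → ε) = { $, 'c' }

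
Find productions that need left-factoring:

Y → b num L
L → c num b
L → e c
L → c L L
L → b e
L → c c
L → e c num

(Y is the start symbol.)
Left-factoring is needed when two productions for the same non-terminal
share a common prefix on the right-hand side.

Productions for L:
  L → c num b
  L → e c
  L → c L L
  L → b e
  L → c c
  L → e c num

Found common prefix 'c' in productions for L
Found common prefix 'e c' in productions for L

Answer: Yes, L has productions with common prefix 'c'; L has productions with common prefix 'e c'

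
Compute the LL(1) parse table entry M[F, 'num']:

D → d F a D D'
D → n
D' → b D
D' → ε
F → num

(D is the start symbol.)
F → num

To find M[F, 'num'], we find productions for F where 'num' is in the predict set (PREDICT(N → α) = (FIRST(α) \ {ε}) ∪ (FOLLOW(N) if α ⇒* ε)).

F → num: PREDICT = { 'num' }
  'num' is in predict set, so this production goes in M[F, 'num']

M[F, 'num'] = F → num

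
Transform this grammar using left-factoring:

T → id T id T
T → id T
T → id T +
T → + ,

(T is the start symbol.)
T → id T T'
T' → id T
T' → ε
T' → +
T → + ,

Left-factoring transforms A → αβ₁ | αβ₂ into A → αA' and A' → β₁ | β₂
(α is the longest common prefix among the alternatives). Repeat until
no nonterminal has two alternatives with a common prefix.

Round 1: T has alternatives sharing prefix 'id T'. Introduce T': T → id T T'
  Add: T' → id T
  Add: T' → ε
  Add: T' → +

No remaining common prefixes — done.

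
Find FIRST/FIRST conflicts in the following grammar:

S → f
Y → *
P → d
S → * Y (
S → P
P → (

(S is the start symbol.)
A FIRST/FIRST conflict occurs when two productions N → α and N → β for the same non-terminal have FIRST(α) ∩ FIRST(β) ≠ ∅ (with ε ∈ FIRST of a nullable right-hand side, so two nullable alternatives also conflict).

FIRST sets of the non-terminals at (or reachable through a nullable prefix from) the front of some alternative:
  FIRST(P) = { '(', 'd' }

Productions for S:
  S → f: FIRST = { 'f' }
  S → * Y (: FIRST = { '*' }
  S → P: FIRST = { '(', 'd' }
Productions for P:
  P → d: FIRST = { 'd' }
  P → (: FIRST = { '(' }
Y has only one production, so no FIRST/FIRST conflict is possible there.

All alternatives of each non-terminal have pairwise disjoint FIRST sets.

Answer: No FIRST/FIRST conflicts.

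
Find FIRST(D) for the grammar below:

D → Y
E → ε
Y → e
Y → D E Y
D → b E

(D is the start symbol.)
{ 'b', 'e' }

To compute FIRST(D), examine every production with D on the left-hand side, reading each right-hand side left to right until a non-nullable symbol is reached.

FIRST sets of the other non-terminals involved (by the same procedure, iterated to a fixed point):
  FIRST(Y) = { 'b', 'e' }

From D → Y:
  - Y is a non-terminal: add FIRST(Y) \ {ε} = { 'b', 'e' }
    Y is not nullable, so stop
From D → b E:
  - b is a terminal: add 'b' and stop

Collecting: FIRST(D) = { 'b', 'e' }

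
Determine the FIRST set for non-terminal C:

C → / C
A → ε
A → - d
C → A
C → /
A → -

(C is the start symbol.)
{ '-', '/', ε }

To compute FIRST(C), examine every production with C on the left-hand side, reading each right-hand side left to right until a non-nullable symbol is reached.

FIRST sets of the other non-terminals involved (by the same procedure, iterated to a fixed point):
  FIRST(A) = { '-', ε }

From C → / C:
  - '/' is a terminal: add '/' and stop
From C → A:
  - A is a non-terminal: add FIRST(A) \ {ε} = { '-' }
    A is nullable and nothing follows, so the whole right-hand side can vanish: ε ∈ FIRST(C)
From C → /:
  - '/' is a terminal: add '/' and stop

Collecting: FIRST(C) = { '-', '/', ε }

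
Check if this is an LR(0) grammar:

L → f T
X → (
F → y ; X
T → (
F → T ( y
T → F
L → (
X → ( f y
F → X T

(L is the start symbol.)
Augment with L' → L and build the canonical LR(0) collection (I0 = CLOSURE({[L' → . L]}), then GOTO on every symbol after a dot until no new states appear). It has 17 states:
  I0: { [L → . (], [L → . f T], [L' → . L] }  — shift
  I1: { [L → ( .] }  — reduce
  I2: { [L' → L .] }  — accept
  I3: { [F → . T ( y], [F → . X T], [F → . y ; X], [L → f . T], [T → . (], [T → . F], [X → . ( f y], [X → . (] }  — shift
  I4: { [T → ( .], [X → ( . f y], [X → ( .] }  — shift, 2 reduces
  I5: { [T → F .] }  — reduce
  I6: { [F → T . ( y], [L → f T .] }  — shift, reduce
  I7: { [F → . T ( y], [F → . X T], [F → . y ; X], [F → X . T], [T → . (], [T → . F], [X → . ( f y], [X → . (] }  — shift
  I8: { [F → y . ; X] }  — shift
  I9: { [F → y ; . X], [X → . ( f y], [X → . (] }  — shift
  I10: { [X → ( . f y], [X → ( .] }  — shift, reduce
  I11: { [F → y ; X .] }  — reduce
  I12: { [X → ( f . y] }  — shift
  I13: { [X → ( f y .] }  — reduce
  I14: { [F → T . ( y], [F → X T .] }  — shift, reduce
  I15: { [F → T ( . y] }  — shift
  I16: { [F → T ( y .] }  — reduce

Conflict in state I4:
  Shift-reduce conflict between [T → ( .] and [X → ( . f y]
So the grammar is NOT LR(0).

Answer: No. Shift-reduce conflict between [T → ( .] and [X → ( . f y]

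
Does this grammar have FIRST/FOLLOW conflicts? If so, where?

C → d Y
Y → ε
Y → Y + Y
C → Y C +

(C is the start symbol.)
Nullable non-terminals: Y.
FIRST sets used below: FIRST(Y) = { '+', ε }

Y: nullable alternative(s) Y → ε; FOLLOW(Y) = { $, '+', 'd' }
  Y → ε: FIRST \ {ε} = { } — this is the only nullable alternative, skip
  Y → Y + Y: FIRST \ {ε} = { '+' } — overlaps FOLLOW(Y) on { '+' }: CONFLICT

C has no nullable alternative, so no FIRST/FOLLOW check is needed there.

So the grammar has 1 FIRST/FOLLOW conflict (marked CONFLICT above).

Answer: Yes. Y → Y '+' Y with FOLLOW(Y) on { '+' }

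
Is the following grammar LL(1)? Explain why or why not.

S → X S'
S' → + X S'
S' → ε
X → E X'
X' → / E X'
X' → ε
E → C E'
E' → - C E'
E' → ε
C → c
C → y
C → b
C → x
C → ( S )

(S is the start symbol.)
Yes, the grammar is LL(1).

Relevant sets:
  FOLLOW(S') = { $, ')' }
  FOLLOW(X') = { $, ')', '+' }
  FOLLOW(E') = { $, ')', '+', '/' }

For S':
  PREDICT(S' → '+' X S') = { '+' }
  PREDICT(S' → ε) = { $, ')' }
For X':
  PREDICT(X' → '/' E X') = { '/' }
  PREDICT(X' → ε) = { $, ')', '+' }
For E':
  PREDICT(E' → '-' C E') = { '-' }
  PREDICT(E' → ε) = { $, ')', '+', '/' }
For C:
  PREDICT(C → c) = { 'c' }
  PREDICT(C → y) = { 'y' }
  PREDICT(C → b) = { 'b' }
  PREDICT(C → x) = { 'x' }
  PREDICT(C → '(' S ')') = { '(' }
S, X, E have a single production, so nothing to check there.

All predict sets are disjoint. The grammar IS LL(1).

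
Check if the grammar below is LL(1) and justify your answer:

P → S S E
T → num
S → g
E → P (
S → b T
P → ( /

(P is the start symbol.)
Relevant sets:
  FIRST(S) = { 'b', 'g' }

For P:
  PREDICT(P → S S E) = { 'b', 'g' }
  PREDICT(P → '(' '/') = { '(' }
For S:
  PREDICT(S → g) = { 'g' }
  PREDICT(S → b T) = { 'b' }
T, E have a single production, so nothing to check there.

All predict sets are disjoint. The grammar IS LL(1).

Answer: Yes, the grammar is LL(1).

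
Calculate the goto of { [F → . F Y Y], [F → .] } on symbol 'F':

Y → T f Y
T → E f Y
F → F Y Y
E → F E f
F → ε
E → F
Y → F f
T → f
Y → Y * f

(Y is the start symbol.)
{ [E → . F E f], [E → . F], [F → . F Y Y], [F → .], [F → F . Y Y], [T → . E f Y], [T → . f], [Y → . F f], [Y → . T f Y], [Y → . Y * f] }

GOTO(I, 'F') = CLOSURE({ [A → αX.β] : [A → α.Xβ] ∈ I, X = 'F' })

Items with dot before 'F', with the dot advanced:
  [F → . F Y Y] → [F → F . Y Y]
Closure of the advanced items:
  [F → F . Y Y] has the dot before Y: add [Y → . T f Y], [Y → . F f], [Y → . Y * f]
  [Y → . T f Y] has the dot before T: add [T → . E f Y], [T → . f]
  [Y → . F f] has the dot before F: add [F → . F Y Y], [F → .]
  [T → . E f Y] has the dot before E: add [E → . F E f], [E → . F]

GOTO = { [E → . F E f], [E → . F], [F → . F Y Y], [F → .], [F → F . Y Y], [T → . E f Y], [T → . f], [Y → . F f], [Y → . T f Y], [Y → . Y * f] }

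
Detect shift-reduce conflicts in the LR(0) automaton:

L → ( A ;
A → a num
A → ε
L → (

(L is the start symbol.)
Augment with L' → L and build the canonical LR(0) collection (I0 = CLOSURE({[L' → . L]}), then GOTO on every symbol after a dot until no new states appear). It has 7 states:
  I0: { [L → . ( A ;], [L → . (], [L' → . L] }  — shift
  I1: { [A → . a num], [A → .], [L → ( . A ;], [L → ( .] }  — shift, 2 reduces
  I2: { [L' → L .] }  — accept
  I3: { [L → ( A . ;] }  — shift
  I4: { [A → a . num] }  — shift
  I5: { [A → a num .] }  — reduce
  I6: { [L → ( A ; .] }  — reduce

I1 contains reduce items [A → .], [L → ( .] and shift item [A → . a num] — shift-reduce conflict.

Answer: Yes — I1: [A → .] vs [A → . a num]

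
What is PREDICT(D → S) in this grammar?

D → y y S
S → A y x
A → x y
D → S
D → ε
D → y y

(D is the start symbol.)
{ 'x' }

PREDICT(D → S) = (FIRST(RHS) \ {ε}) ∪ (FOLLOW(D) if ε ∈ FIRST(RHS), i.e. RHS ⇒* ε)
FIRST(S) = { 'x' }
FIRST(S) = { 'x' }
ε ∉ FIRST(S), so FOLLOW(D) is not added.
PREDICT(D → S) = { 'x' }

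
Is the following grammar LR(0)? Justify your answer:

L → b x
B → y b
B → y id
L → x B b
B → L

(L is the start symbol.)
Yes, the grammar is LR(0)

A grammar is LR(0) if no state in the canonical LR(0) collection has:
  - both a shift item (dot before a terminal) and a complete item (shift-reduce conflict), or
  - two or more complete items (reduce-reduce conflict; the accept item [L' → L .] counts as a complete item here).

Augment with L' → L and build the canonical LR(0) collection (I0 = CLOSURE({[L' → . L]}), then GOTO on every symbol after a dot until no new states appear). It has 11 states:
  I0: { [L → . b x], [L → . x B b], [L' → . L] }  — shift
  I1: { [L' → L .] }  — accept
  I2: { [L → b . x] }  — shift
  I3: { [B → . L], [B → . y b], [B → . y id], [L → . b x], [L → . x B b], [L → x . B b] }  — shift
  I4: { [L → x B . b] }  — shift
  I5: { [B → L .] }  — reduce
  I6: { [B → y . b], [B → y . id] }  — shift
  I7: { [B → y b .] }  — reduce
  I8: { [B → y id .] }  — reduce
  I9: { [L → x B b .] }  — reduce
  I10: { [L → b x .] }  — reduce

Every state is either a pure shift/goto state or contains exactly one complete item and nothing to shift — no conflicts. The grammar is LR(0).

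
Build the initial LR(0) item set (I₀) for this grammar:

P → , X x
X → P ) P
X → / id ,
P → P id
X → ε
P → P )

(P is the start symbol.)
First, augment the grammar with P' → P
I₀ = CLOSURE({ [P' → . P] }):
  [P' → . P] has the dot before P: add [P → . , X x], [P → . P id], [P → . P )]
No further items can be added.

I₀ = { [P → . , X x], [P → . P )], [P → . P id], [P' → . P] }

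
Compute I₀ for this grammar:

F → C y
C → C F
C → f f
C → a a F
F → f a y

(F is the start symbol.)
First, augment the grammar with F' → F
I₀ = CLOSURE({ [F' → . F] }):
  [F' → . F] has the dot before F: add [F → . C y], [F → . f a y]
  [F → . C y] has the dot before C: add [C → . C F], [C → . f f], [C → . a a F]
No further items can be added.

I₀ = { [C → . C F], [C → . a a F], [C → . f f], [F → . C y], [F → . f a y], [F' → . F] }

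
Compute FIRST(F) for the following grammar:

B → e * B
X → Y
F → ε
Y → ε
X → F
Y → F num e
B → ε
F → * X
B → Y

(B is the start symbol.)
{ '*', ε }

To compute FIRST(F), examine every production with F on the left-hand side, reading each right-hand side left to right until a non-nullable symbol is reached.

From F → ε:
  - ε-production, so ε ∈ FIRST(F)
From F → * X:
  - '*' is a terminal: add '*' and stop

Collecting: FIRST(F) = { '*', ε }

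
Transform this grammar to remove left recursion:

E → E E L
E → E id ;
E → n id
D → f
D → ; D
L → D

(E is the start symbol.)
E → n id E'
E' → E L E'
E' → id ; E'
E' → ε
D → f
D → ; D
L → D

E is directly left-recursive. The standard transformation for
  A → A α₁ | ... | A α_m | β₁ | ... | β_n
is
  A  → β₁ A' | ... | β_n A'
  A' → α₁ A' | ... | α_m A' | ε

E → n id becomes E → n id E'
E → E E L becomes E' → E L E'
E → E id ; becomes E' → id ; E'
Add E' → ε

Productions for other non-terminals are unchanged:
  D → f
  D → ; D
  L → D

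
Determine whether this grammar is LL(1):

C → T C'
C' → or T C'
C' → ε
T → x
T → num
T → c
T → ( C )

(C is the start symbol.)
A grammar is LL(1) if for each non-terminal N with multiple productions, the predict sets of those productions are pairwise disjoint, where PREDICT(N → α) = (FIRST(α) \ {ε}) ∪ (FOLLOW(N) if α ⇒* ε).

Relevant sets:
  FOLLOW(C') = { $, ')' }

For C':
  PREDICT(C' → or T C') = { 'or' }
  PREDICT(C' → ε) = { $, ')' }
For T:
  PREDICT(T → x) = { 'x' }
  PREDICT(T → num) = { 'num' }
  PREDICT(T → c) = { 'c' }
  PREDICT(T → '(' C ')') = { '(' }
C has a single production, so nothing to check there.

All predict sets are disjoint. The grammar IS LL(1).

Answer: Yes, the grammar is LL(1).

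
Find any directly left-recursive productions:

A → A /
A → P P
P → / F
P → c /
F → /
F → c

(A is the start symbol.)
Direct left recursion occurs when N → N α for some non-terminal N (the right-hand side begins with the left-hand side itself).

A → A /: LEFT RECURSIVE (starts with A)
A → P P: starts with P
P → / F: starts with '/'
P → c /: starts with c
F → /: starts with '/'
F → c: starts with c

The grammar has direct left recursion on: A.

Answer: Yes, A is left-recursive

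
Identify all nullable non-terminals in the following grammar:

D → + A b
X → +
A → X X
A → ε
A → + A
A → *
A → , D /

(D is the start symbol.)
{ 'A' }

A non-terminal is nullable if it can derive ε (the empty string): either it has an ε-production, or it has a production whose right-hand side consists entirely of nullable non-terminals.

ε-productions: A → ε
So A is immediately nullable.
No further non-terminal can be added: every production for the remaining non-terminals contains a terminal or a non-nullable non-terminal.
Nullable = { 'A' }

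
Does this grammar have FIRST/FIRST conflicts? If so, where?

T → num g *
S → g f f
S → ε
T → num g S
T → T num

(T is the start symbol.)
Yes. T → num g '*' / T → num g S on { 'num' }; T → num g '*' / T → T num on { 'num' }; T → num g S / T → T num on { 'num' }

A FIRST/FIRST conflict occurs when two productions N → α and N → β for the same non-terminal have FIRST(α) ∩ FIRST(β) ≠ ∅ (with ε ∈ FIRST of a nullable right-hand side, so two nullable alternatives also conflict).

FIRST sets of the non-terminals at (or reachable through a nullable prefix from) the front of some alternative:
  FIRST(T) = { 'num' }

Productions for T:
  T → num g *: FIRST = { 'num' }
  T → num g S: FIRST = { 'num' }
  T → T num: FIRST = { 'num' }
Productions for S:
  S → g f f: FIRST = { 'g' }
  S → ε: FIRST = { ε }

Conflict for T: T → num g * and T → num g S
  Overlap: { 'num' }
Conflict for T: T → num g * and T → T num
  Overlap: { 'num' }
Conflict for T: T → num g S and T → T num
  Overlap: { 'num' }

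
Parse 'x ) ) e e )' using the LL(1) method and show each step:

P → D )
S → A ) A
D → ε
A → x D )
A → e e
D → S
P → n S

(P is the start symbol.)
Stack is shown with the top on the left.

Stack          Input          Action
------------------------------------
P $            x ) ) e e ) $  output P → D )
D ) $          x ) ) e e ) $  output D → S
S ) $          x ) ) e e ) $  output S → A ) A
A ) A ) $      x ) ) e e ) $  output A → x D )
x D ) ) A ) $  x ) ) e e ) $  match 'x'
D ) ) A ) $    ) ) e e ) $    output D → ε
) ) A ) $      ) ) e e ) $    match ')'
) A ) $        ) e e ) $      match ')'
A ) $          e e ) $        output A → e e
e e ) $        e e ) $        match 'e'
e ) $          e ) $          match 'e'
) $            ) $            match ')'
$              $              accept

The string is accepted.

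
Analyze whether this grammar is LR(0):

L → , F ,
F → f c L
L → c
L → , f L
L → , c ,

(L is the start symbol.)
No. Shift-reduce conflict between [L → c .] and [L → . , F ,]

A grammar is LR(0) if no state in the canonical LR(0) collection has:
  - both a shift item (dot before a terminal) and a complete item (shift-reduce conflict), or
  - two or more complete items (reduce-reduce conflict; the accept item [L' → L .] counts as a complete item here).

Augment with L' → L and build the canonical LR(0) collection (I0 = CLOSURE({[L' → . L]}), then GOTO on every symbol after a dot until no new states appear). It has 12 states:
  I0: { [L → . , F ,], [L → . , c ,], [L → . , f L], [L → . c], [L' → . L] }  — shift
  I1: { [F → . f c L], [L → , . F ,], [L → , . c ,], [L → , . f L] }  — shift
  I2: { [L' → L .] }  — accept
  I3: { [L → c .] }  — reduce
  I4: { [L → , F . ,] }  — shift
  I5: { [L → , c . ,] }  — shift
  I6: { [F → f . c L], [L → , f . L], [L → . , F ,], [L → . , c ,], [L → . , f L], [L → . c] }  — shift
  I7: { [L → , f L .] }  — reduce
  I8: { [F → f c . L], [L → . , F ,], [L → . , c ,], [L → . , f L], [L → . c], [L → c .] }  — shift, reduce
  I9: { [F → f c L .] }  — reduce
  I10: { [L → , c , .] }  — reduce
  I11: { [L → , F , .] }  — reduce

Conflict in state I8:
  Shift-reduce conflict between [L → c .] and [L → . , F ,]
So the grammar is NOT LR(0).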